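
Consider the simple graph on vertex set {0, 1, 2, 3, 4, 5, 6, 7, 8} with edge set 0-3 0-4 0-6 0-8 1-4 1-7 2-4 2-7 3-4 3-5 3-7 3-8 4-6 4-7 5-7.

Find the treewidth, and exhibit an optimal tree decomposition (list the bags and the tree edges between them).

The largest bag has 3 vertices, giving width 2; this decomposition certifies tw(G) ≤ 2. Conversely, {0, 3, 8} is a clique of size 3, and the vertices of any clique must share a bag in every tree decomposition; so some bag has ≥ 3 vertices and tw(G) ≥ 2. Combining the bounds, tw(G) = 2.

Treewidth 2.
Bags: B1 = {1, 4, 7}  B2 = {3, 4, 7}  B3 = {0, 3, 4}  B4 = {0, 3, 8}  B5 = {0, 4, 6}  B6 = {2, 4, 7}  B7 = {3, 5, 7}
Tree: B1–B2, B2–B3, B3–B4, B3–B5, B2–B6, B2–B7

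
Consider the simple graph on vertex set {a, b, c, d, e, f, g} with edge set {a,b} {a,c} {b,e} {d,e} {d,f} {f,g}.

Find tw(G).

1

A width-1 tree decomposition is:
Bags: B1 = {a, c}  B2 = {a, b}  B3 = {b, e}  B4 = {d, e}  B5 = {d, f}  B6 = {f, g}
Tree: B1–B2, B2–B3, B3–B4, B4–B5, B5–B6
Each bag holds 2 vertices, so the decomposition has width 1, which upper-bounds the treewidth. Since G has at least one edge (e.g. c–a), it is not an edgeless graph, so tw(G) ≥ 1. Hence tw(G) = 1 exactly.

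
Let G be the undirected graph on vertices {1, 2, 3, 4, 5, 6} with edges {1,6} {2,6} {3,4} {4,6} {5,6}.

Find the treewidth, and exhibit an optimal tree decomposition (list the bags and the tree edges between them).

Treewidth 1.
Bags: B1 = {4, 6}  B2 = {3, 4}  B3 = {1, 6}  B4 = {2, 6}  B5 = {5, 6}
Tree: B1–B2, B1–B3, B1–B4, B4–B5

Each bag holds 2 vertices, so the decomposition has width 1, which upper-bounds the treewidth. Any graph with an edge has treewidth ≥ 1, and G has the edge 4–6. Therefore the treewidth is 1.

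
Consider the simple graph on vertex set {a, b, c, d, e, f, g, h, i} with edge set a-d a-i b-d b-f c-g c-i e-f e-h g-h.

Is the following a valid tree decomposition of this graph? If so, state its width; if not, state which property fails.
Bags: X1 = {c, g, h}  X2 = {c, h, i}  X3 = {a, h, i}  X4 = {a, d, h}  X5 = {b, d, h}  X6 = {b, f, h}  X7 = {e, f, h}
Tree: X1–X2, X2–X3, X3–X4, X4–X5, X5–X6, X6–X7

Vertex coverage: the bags together contain {a, b, c, d, e, f, g, h, i}, the full vertex set. Edge coverage: each edge of G has both endpoints in at least one bag. Running intersection: for every vertex, the bags containing it form a connected subtree. All three properties hold, so this is a valid tree decomposition of width max|bag| − 1 = 2, and hence tw(G) ≤ 2.

Yes; width 2.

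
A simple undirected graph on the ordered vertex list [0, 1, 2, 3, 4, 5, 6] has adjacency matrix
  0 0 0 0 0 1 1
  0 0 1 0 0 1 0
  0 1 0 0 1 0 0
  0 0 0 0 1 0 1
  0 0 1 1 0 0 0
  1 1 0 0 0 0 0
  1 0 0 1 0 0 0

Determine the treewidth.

A width-2 tree decomposition is:
Bags: B1 = {1, 2, 4}  B2 = {1, 3, 4}  B3 = {1, 3, 6}  B4 = {0, 1, 6}  B5 = {0, 1, 5}
Tree: B1–B2, B2–B3, B3–B4, B4–B5
The largest bag has 3 vertices, giving width 2; this decomposition certifies tw(G) ≤ 2. Since 1–2–4–3–6–0–5–1 is a cycle in G, G is not acyclic. Forests are exactly the graphs of treewidth ≤ 1, so tw(G) ≥ 2. Therefore the treewidth is 2.

2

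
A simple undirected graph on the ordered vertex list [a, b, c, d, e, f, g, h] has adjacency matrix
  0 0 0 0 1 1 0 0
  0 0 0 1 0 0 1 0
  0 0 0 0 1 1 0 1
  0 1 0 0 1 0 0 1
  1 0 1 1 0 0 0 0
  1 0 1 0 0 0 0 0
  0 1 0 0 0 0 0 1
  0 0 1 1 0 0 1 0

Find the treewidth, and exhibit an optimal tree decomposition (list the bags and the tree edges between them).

Every bag has size at most 3, so the width is 3 − 1 = 2 and tw(G) ≤ 2. Since f–a–e–c–f is a cycle in G, G is not acyclic. Forests are exactly the graphs of treewidth ≤ 1, so tw(G) ≥ 2. Therefore the treewidth is 2.

Treewidth 2.
One such decomposition:
Bags: B1 = {a, c, f}  B2 = {a, c, e}  B3 = {c, e, h}  B4 = {d, e, h}  B5 = {d, g, h}  B6 = {b, d, g}
Tree: B1–B2, B2–B3, B3–B4, B4–B5, B5–B6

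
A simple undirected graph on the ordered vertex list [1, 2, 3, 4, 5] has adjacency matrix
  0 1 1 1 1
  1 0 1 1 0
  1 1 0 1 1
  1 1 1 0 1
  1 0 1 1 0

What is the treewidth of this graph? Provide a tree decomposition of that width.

Treewidth 3.
One such decomposition:
Bags: B1 = {1, 3, 4, 5}  B2 = {1, 2, 3, 4}
Tree: B1–B2

Each bag holds 4 vertices, so the decomposition has width 3, which upper-bounds the treewidth. For the lower bound, the 4 vertices {1, 2, 3, 4} are pairwise adjacent, and any tree decomposition puts a clique entirely inside one bag — forcing width ≥ 3. Combining the bounds, tw(G) = 3.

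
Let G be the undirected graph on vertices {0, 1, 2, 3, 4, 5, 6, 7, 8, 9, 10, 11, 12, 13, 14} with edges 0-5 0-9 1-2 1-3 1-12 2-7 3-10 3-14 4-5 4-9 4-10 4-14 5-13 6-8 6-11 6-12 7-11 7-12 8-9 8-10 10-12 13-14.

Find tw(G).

3

A width-3 tree decomposition is:
Bags: B1 = {0, 5, 9, 13}  B2 = {4, 5, 9, 13}  B3 = {4, 9, 13, 14}  B4 = {4, 8, 9, 14}  B5 = {4, 8, 10, 14}  B6 = {3, 8, 10, 14}  B7 = {3, 6, 8, 10}  B8 = {3, 6, 10, 12}  B9 = {1, 3, 6, 12}  B10 = {1, 6, 11, 12}  B11 = {1, 7, 11, 12}  B12 = {1, 2, 7, 11}
Tree: B1–B2, B2–B3, B3–B4, B4–B5, B5–B6, B6–B7, B7–B8, B8–B9, B9–B10, B10–B11, B11–B12
Each bag holds 4 vertices, so the decomposition has width 3, which upper-bounds the treewidth. For the lower bound: the 4 vertex sets {0,5,13}, {9}, {4}, {3,8,10,14} are disjoint, each induces a connected subgraph, and every pair is joined by at least one edge of G. Contracting each set to a single vertex therefore yields K_{4} as a minor, and since treewidth is minor-monotone, tw(G) ≥ tw(K_{4}) = 3. Hence tw(G) = 3 exactly.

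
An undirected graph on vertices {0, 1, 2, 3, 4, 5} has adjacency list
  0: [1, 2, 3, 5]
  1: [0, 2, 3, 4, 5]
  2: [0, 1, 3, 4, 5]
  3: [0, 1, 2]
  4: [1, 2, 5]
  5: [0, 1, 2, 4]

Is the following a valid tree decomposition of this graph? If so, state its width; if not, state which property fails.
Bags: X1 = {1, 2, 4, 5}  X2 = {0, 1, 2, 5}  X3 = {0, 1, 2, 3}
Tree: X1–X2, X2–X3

Yes; width 3.

Every vertex of G appears in some bag (union = {0, 1, 2, 3, 4, 5}); every edge is covered by a bag; and for each vertex v the set of bags containing v is connected in the bag tree. The decomposition is therefore valid. The largest bag has 4 vertices, so the width is 3.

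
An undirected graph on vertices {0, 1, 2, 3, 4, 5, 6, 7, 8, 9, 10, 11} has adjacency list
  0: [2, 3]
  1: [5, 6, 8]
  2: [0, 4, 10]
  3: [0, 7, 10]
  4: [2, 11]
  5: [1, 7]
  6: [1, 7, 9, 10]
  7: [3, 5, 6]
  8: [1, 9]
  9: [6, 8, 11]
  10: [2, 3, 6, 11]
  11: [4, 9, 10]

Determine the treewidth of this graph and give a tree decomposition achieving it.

Treewidth 3.
One such decomposition:
Bags: B1 = {1, 5, 7, 8}  B2 = {1, 6, 7, 8}  B3 = {6, 7, 8, 9}  B4 = {3, 6, 7, 9}  B5 = {3, 6, 9, 10}  B6 = {3, 9, 10, 11}  B7 = {0, 3, 10, 11}  B8 = {0, 2, 10, 11}  B9 = {0, 2, 4, 11}
Tree: B1–B2, B2–B3, B3–B4, B4–B5, B5–B6, B6–B7, B7–B8, B8–B9

Each bag holds 4 vertices, so the decomposition has width 3, which upper-bounds the treewidth. For the lower bound: the 4 vertex sets {1,5,8}, {7}, {6}, {3,9,10,11} are disjoint, each induces a connected subgraph, and every pair is joined by at least one edge of G. Contracting each set to a single vertex therefore yields K_{4} as a minor, and since treewidth is minor-monotone, tw(G) ≥ tw(K_{4}) = 3. The upper and lower bounds meet at 3, so that is the treewidth.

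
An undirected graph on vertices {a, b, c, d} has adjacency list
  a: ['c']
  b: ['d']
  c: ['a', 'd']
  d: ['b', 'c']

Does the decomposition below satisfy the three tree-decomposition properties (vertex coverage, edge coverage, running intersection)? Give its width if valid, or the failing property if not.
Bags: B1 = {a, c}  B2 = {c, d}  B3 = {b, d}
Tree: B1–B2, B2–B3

Checking the three conditions: (i) the bags cover all of {a, b, c, d}; (ii) for each edge, some bag contains both endpoints; (iii) the bags containing any fixed vertex form a subtree. All hold, so the decomposition is valid with width 2 − 1 = 1.

Yes; width 1.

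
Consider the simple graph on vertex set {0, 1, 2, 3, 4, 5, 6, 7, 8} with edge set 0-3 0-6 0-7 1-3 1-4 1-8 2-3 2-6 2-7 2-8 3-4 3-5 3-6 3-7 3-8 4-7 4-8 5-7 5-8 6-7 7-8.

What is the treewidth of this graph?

3

A width-3 tree decomposition is:
Bags: B1 = {3, 4, 7, 8}  B2 = {2, 3, 7, 8}  B3 = {3, 5, 7, 8}  B4 = {1, 3, 4, 8}  B5 = {2, 3, 6, 7}  B6 = {0, 3, 6, 7}
Tree: B1–B2, B2–B3, B1–B4, B2–B5, B5–B6
Each bag holds 4 vertices, so the decomposition has width 3, which upper-bounds the treewidth. For the lower bound, the 4 vertices {1, 3, 4, 8} are pairwise adjacent, and any tree decomposition puts a clique entirely inside one bag — forcing width ≥ 3. Therefore the treewidth is 3.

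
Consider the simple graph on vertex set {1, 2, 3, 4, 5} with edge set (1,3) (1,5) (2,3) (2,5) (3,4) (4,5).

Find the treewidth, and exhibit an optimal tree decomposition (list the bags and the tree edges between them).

The largest bag has 3 vertices, giving width 2; this decomposition certifies tw(G) ≤ 2. The edges 4–3–1–5–4 form a cycle, so G is not a tree and its treewidth is at least 2. Combining the bounds, tw(G) = 2.

Treewidth 2.
One such decomposition:
Bags: B1 = {3, 4, 5}  B2 = {1, 3, 5}  B3 = {2, 3, 5}
Tree: B1–B2, B2–B3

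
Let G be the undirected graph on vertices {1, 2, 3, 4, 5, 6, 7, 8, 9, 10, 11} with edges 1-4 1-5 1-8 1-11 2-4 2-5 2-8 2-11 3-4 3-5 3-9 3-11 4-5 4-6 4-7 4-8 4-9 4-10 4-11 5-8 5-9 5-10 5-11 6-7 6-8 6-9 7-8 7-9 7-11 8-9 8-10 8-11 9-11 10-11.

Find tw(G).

A width-4 tree decomposition is:
Bags: B1 = {4, 7, 8, 9, 11}  B2 = {4, 6, 7, 8, 9}  B3 = {4, 5, 8, 9, 11}  B4 = {3, 4, 5, 9, 11}  B5 = {2, 4, 5, 8, 11}  B6 = {4, 5, 8, 10, 11}  B7 = {1, 4, 5, 8, 11}
Tree: B1–B2, B1–B3, B3–B4, B3–B5, B3–B6, B3–B7
The largest bag has 5 vertices, giving width 4; this decomposition certifies tw(G) ≤ 4. For the lower bound, the 5 vertices {1, 4, 5, 8, 11} are pairwise adjacent, and any tree decomposition puts a clique entirely inside one bag — forcing width ≥ 4. Combining the bounds, tw(G) = 4.

4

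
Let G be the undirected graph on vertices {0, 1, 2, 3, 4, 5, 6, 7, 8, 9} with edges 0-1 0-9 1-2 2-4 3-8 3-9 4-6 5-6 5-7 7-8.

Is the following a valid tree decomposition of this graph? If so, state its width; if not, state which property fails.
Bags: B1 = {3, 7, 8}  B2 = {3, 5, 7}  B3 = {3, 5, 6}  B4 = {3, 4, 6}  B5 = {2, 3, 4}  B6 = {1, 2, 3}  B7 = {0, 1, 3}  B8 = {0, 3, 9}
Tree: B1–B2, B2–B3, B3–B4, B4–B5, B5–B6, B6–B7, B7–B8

Yes; width 2.

Checking the three conditions: (i) the bags cover all of {0, 1, 2, 3, 4, 5, 6, 7, 8, 9}; (ii) for each edge, some bag contains both endpoints; (iii) the bags containing any fixed vertex form a subtree. All hold, so the decomposition is valid with width 3 − 1 = 2.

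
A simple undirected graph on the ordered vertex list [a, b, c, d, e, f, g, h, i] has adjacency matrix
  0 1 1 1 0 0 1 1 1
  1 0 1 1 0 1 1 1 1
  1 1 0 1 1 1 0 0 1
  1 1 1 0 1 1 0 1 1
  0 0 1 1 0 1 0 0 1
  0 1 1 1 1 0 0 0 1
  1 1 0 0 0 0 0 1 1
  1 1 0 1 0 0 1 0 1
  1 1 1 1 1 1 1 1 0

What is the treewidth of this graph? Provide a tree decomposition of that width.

The largest bag has 5 vertices, giving width 4; this decomposition certifies tw(G) ≤ 4. On the other hand G contains the 5-clique {c, d, e, f, i}. A clique must lie in a single bag of any decomposition, so no decomposition can have width below 4. Hence tw(G) = 4 exactly.

Treewidth 4.
One optimal decomposition is:
Bags: B1 = {b, c, d, f, i}  B2 = {a, b, c, d, i}  B3 = {c, d, e, f, i}  B4 = {a, b, d, h, i}  B5 = {a, b, g, h, i}
Tree: B1–B2, B1–B3, B2–B4, B4–B5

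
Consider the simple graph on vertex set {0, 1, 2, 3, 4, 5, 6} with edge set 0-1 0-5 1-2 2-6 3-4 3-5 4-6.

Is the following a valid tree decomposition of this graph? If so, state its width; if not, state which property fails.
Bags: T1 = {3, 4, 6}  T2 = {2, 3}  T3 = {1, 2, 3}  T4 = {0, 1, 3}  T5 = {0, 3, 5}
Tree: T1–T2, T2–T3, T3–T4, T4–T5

No — edge (6,2) lies in no bag.

A tree decomposition must satisfy three properties: every vertex lies in some bag; for every edge, both endpoints lie together in some bag; and for every vertex, the bags containing it form a connected subtree. Here edge (6,2) lies in no bag, so the decomposition is invalid.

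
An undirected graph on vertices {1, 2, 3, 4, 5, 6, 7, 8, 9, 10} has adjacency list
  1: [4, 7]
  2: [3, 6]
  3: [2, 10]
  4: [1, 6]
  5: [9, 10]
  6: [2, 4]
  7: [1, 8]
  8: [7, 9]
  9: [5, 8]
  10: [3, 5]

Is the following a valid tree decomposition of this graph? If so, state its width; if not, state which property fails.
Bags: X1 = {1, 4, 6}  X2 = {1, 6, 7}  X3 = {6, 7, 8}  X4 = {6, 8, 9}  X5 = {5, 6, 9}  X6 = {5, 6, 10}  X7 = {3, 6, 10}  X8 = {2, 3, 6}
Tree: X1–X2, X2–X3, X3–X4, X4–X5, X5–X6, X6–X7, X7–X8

Checking the three conditions: (i) the bags cover all of {1, 2, 3, 4, 5, 6, 7, 8, 9, 10}; (ii) for each edge, some bag contains both endpoints; (iii) the bags containing any fixed vertex form a subtree. All hold, so the decomposition is valid with width 3 − 1 = 2.

Yes; width 2.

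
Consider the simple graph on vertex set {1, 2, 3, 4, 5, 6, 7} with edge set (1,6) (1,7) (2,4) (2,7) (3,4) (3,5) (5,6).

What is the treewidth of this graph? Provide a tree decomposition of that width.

The largest bag has 3 vertices, giving width 2; this decomposition certifies tw(G) ≤ 2. For the lower bound, G contains the cycle 1–7–2–4–3–5–6–1, so G is not a forest; only forests have treewidth ≤ 1, hence tw(G) ≥ 2. Hence tw(G) = 2 exactly.

Treewidth 2.
One such decomposition:
Bags: B1 = {1, 2, 7}  B2 = {1, 2, 4}  B3 = {1, 3, 4}  B4 = {1, 3, 5}  B5 = {1, 5, 6}
Tree: B1–B2, B2–B3, B3–B4, B4–B5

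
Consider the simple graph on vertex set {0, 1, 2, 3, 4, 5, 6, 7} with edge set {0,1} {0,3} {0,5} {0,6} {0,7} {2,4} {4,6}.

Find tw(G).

1

A width-1 tree decomposition is:
Bags: B1 = {0, 7}  B2 = {0, 6}  B3 = {0, 3}  B4 = {0, 5}  B5 = {0, 1}  B6 = {4, 6}  B7 = {2, 4}
Tree: B1–B2, B1–B3, B1–B4, B1–B5, B2–B6, B6–B7
Every bag has size at most 2, so the width is 2 − 1 = 1 and tw(G) ≤ 1. G has an edge, so its treewidth is at least 1. Hence tw(G) = 1 exactly.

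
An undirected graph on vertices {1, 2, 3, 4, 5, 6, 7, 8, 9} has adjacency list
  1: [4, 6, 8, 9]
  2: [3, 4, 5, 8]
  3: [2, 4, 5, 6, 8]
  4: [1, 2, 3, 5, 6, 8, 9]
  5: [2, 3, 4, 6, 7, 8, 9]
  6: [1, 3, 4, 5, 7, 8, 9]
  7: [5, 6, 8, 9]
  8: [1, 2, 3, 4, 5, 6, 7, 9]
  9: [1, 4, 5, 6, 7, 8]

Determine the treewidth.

4

A width-4 tree decomposition is:
Bags: B1 = {2, 3, 4, 5, 8}  B2 = {3, 4, 5, 6, 8}  B3 = {4, 5, 6, 8, 9}  B4 = {5, 6, 7, 8, 9}  B5 = {1, 4, 6, 8, 9}
Tree: B1–B2, B2–B3, B3–B4, B3–B5
Each bag holds 5 vertices, so the decomposition has width 4, which upper-bounds the treewidth. For the lower bound, the 5 vertices {1, 4, 6, 8, 9} are pairwise adjacent, and any tree decomposition puts a clique entirely inside one bag — forcing width ≥ 4. The upper and lower bounds meet at 4, so that is the treewidth.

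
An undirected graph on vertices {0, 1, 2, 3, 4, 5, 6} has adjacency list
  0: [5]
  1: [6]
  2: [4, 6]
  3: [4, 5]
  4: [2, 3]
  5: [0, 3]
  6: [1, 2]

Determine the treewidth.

A width-1 tree decomposition is:
Bags: B1 = {1, 6}  B2 = {2, 6}  B3 = {2, 4}  B4 = {3, 4}  B5 = {3, 5}  B6 = {0, 5}
Tree: B1–B2, B2–B3, B3–B4, B4–B5, B5–B6
Every bag has size at most 2, so the width is 2 − 1 = 1 and tw(G) ≤ 1. G has an edge, so its treewidth is at least 1. The upper and lower bounds meet at 1, so that is the treewidth.

1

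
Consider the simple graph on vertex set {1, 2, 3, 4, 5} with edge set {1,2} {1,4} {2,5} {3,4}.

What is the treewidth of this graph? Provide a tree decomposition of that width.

Treewidth 1.
One such decomposition:
Bags: B1 = {2, 5}  B2 = {1, 2}  B3 = {1, 4}  B4 = {3, 4}
Tree: B1–B2, B2–B3, B3–B4

Every bag has size at most 2, so the width is 2 − 1 = 1 and tw(G) ≤ 1. Any graph with an edge has treewidth ≥ 1, and G has the edge 5–2. Therefore the treewidth is 1.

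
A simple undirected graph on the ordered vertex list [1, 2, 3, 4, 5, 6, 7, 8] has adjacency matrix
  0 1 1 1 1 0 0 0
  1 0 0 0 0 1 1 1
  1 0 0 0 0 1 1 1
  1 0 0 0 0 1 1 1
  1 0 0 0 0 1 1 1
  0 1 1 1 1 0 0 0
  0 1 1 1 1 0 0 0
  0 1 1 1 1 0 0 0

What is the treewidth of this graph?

A width-4 tree decomposition is:
Bags: B1 = {2, 3, 4, 5, 6}  B2 = {2, 3, 4, 5, 7}  B3 = {2, 3, 4, 5, 8}  B4 = {1, 2, 3, 4, 5}
Tree: B1–B2, B2–B3, B3–B4
Every bag has size at most 5, so the width is 5 − 1 = 4 and tw(G) ≤ 4. For the lower bound: the 5 vertex sets {2,6}, {4,7}, {5,8}, {3}, {1} are disjoint, each induces a connected subgraph, and every pair is joined by at least one edge of G. Contracting each set to a single vertex therefore yields K_{5} as a minor, and since treewidth is minor-monotone, tw(G) ≥ tw(K_{5}) = 4. Hence tw(G) = 4 exactly.

4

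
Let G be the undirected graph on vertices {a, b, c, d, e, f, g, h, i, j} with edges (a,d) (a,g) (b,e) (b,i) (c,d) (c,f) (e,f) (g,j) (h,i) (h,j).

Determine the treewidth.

A width-2 tree decomposition is:
Bags: B1 = {a, c, d}  B2 = {a, c, g}  B3 = {c, g, j}  B4 = {c, h, j}  B5 = {c, h, i}  B6 = {b, c, i}  B7 = {b, c, e}  B8 = {c, e, f}
Tree: B1–B2, B2–B3, B3–B4, B4–B5, B5–B6, B6–B7, B7–B8
Every bag has size at most 3, so the width is 3 − 1 = 2 and tw(G) ≤ 2. For the lower bound, G contains the cycle c–d–a–g–j–h–i–b–e–f–c, so G is not a forest; only forests have treewidth ≤ 1, hence tw(G) ≥ 2. Therefore the treewidth is 2.

2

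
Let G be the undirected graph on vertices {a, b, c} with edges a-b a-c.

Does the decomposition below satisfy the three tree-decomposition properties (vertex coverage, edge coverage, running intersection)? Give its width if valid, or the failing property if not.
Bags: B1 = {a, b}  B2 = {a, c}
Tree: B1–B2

Yes; width 1.

Every vertex of G appears in some bag (union = {a, b, c}); every edge is covered by a bag; and for each vertex v the set of bags containing v is connected in the bag tree. The decomposition is therefore valid. The largest bag has 2 vertices, so the width is 1.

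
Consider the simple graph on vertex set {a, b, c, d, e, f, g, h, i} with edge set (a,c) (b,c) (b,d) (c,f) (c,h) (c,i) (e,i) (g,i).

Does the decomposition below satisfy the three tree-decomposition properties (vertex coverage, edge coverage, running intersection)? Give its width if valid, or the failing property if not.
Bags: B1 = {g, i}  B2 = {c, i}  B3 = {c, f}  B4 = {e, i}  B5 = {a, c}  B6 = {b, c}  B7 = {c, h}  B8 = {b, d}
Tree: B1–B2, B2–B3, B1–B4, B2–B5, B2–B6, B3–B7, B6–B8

Vertex coverage: the bags together contain {a, b, c, d, e, f, g, h, i}, the full vertex set. Edge coverage: each edge of G has both endpoints in at least one bag. Running intersection: for every vertex, the bags containing it form a connected subtree. All three properties hold, so this is a valid tree decomposition of width max|bag| − 1 = 1, and hence tw(G) ≤ 1.

Yes; width 1.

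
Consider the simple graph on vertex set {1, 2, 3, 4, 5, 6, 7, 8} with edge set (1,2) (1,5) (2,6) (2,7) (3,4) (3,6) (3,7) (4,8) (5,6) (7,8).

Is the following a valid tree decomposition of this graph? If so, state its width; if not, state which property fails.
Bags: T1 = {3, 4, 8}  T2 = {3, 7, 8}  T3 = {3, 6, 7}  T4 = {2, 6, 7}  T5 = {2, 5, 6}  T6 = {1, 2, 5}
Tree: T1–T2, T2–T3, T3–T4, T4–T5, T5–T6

Yes; width 2.

Every vertex of G appears in some bag (union = {1, 2, 3, 4, 5, 6, 7, 8}); every edge is covered by a bag; and for each vertex v the set of bags containing v is connected in the bag tree. The decomposition is therefore valid. The largest bag has 3 vertices, so the width is 2.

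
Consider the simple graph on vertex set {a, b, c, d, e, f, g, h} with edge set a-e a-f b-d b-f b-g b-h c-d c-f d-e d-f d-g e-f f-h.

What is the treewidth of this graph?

A width-2 tree decomposition is:
Bags: B1 = {c, d, f}  B2 = {b, d, f}  B3 = {b, f, h}  B4 = {d, e, f}  B5 = {b, d, g}  B6 = {a, e, f}
Tree: B1–B2, B2–B3, B2–B4, B2–B5, B4–B6
The largest bag has 3 vertices, giving width 2; this decomposition certifies tw(G) ≤ 2. On the other hand G contains the 3-clique {b, d, g}. A clique must lie in a single bag of any decomposition, so no decomposition can have width below 2. Combining the bounds, tw(G) = 2.

2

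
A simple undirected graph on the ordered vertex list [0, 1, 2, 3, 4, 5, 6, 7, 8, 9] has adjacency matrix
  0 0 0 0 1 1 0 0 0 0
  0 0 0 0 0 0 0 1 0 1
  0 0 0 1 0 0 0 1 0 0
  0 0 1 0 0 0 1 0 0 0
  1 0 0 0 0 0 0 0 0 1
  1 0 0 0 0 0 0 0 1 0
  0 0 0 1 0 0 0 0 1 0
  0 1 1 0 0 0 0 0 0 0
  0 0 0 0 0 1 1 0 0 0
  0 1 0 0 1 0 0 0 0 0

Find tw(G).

A width-2 tree decomposition is:
Bags: B1 = {3, 6, 8}  B2 = {3, 5, 8}  B3 = {0, 3, 5}  B4 = {0, 3, 4}  B5 = {3, 4, 9}  B6 = {1, 3, 9}  B7 = {1, 3, 7}  B8 = {2, 3, 7}
Tree: B1–B2, B2–B3, B3–B4, B4–B5, B5–B6, B6–B7, B7–B8
Every bag has size at most 3, so the width is 3 − 1 = 2 and tw(G) ≤ 2. The edges 3–6–8–5–0–4–9–1–7–2–3 form a cycle, so G is not a tree and its treewidth is at least 2. Therefore the treewidth is 2.

2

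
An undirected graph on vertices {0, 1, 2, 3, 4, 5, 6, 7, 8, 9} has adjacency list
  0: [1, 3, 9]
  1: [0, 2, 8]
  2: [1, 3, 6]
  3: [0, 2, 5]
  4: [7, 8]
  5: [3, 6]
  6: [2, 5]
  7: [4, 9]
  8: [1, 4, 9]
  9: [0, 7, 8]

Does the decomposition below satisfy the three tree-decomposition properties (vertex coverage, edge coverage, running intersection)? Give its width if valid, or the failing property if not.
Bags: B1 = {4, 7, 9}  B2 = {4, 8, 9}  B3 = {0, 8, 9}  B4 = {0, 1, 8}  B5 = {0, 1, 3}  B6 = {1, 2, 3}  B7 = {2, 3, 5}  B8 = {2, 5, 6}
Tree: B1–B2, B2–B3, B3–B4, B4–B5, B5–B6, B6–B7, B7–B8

Checking the three conditions: (i) the bags cover all of {0, 1, 2, 3, 4, 5, 6, 7, 8, 9}; (ii) for each edge, some bag contains both endpoints; (iii) the bags containing any fixed vertex form a subtree. All hold, so the decomposition is valid with width 3 − 1 = 2.

Yes; width 2.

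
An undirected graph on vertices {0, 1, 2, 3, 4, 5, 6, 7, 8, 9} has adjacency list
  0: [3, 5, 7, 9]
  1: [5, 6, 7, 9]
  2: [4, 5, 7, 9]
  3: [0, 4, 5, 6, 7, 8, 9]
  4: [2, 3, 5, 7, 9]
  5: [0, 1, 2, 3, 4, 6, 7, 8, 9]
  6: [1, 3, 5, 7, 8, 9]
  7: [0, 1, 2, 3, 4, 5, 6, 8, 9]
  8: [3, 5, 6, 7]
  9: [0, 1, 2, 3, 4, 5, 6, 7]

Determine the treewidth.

A width-4 tree decomposition is:
Bags: B1 = {3, 5, 6, 7, 8}  B2 = {3, 5, 6, 7, 9}  B3 = {0, 3, 5, 7, 9}  B4 = {1, 5, 6, 7, 9}  B5 = {3, 4, 5, 7, 9}  B6 = {2, 4, 5, 7, 9}
Tree: B1–B2, B2–B3, B2–B4, B2–B5, B5–B6
The largest bag has 5 vertices, giving width 4; this decomposition certifies tw(G) ≤ 4. On the other hand G contains the 5-clique {3, 5, 6, 7, 8}. A clique must lie in a single bag of any decomposition, so no decomposition can have width below 4. Combining the bounds, tw(G) = 4.

4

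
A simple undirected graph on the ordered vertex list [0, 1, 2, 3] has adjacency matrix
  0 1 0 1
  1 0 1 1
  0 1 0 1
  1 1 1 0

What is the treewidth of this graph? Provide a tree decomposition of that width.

Treewidth 2.
One optimal decomposition is:
Bags: B1 = {0, 1, 3}  B2 = {1, 2, 3}
Tree: B1–B2

Every bag has size at most 3, so the width is 3 − 1 = 2 and tw(G) ≤ 2. For the lower bound, the 3 vertices {0, 1, 3} are pairwise adjacent, and any tree decomposition puts a clique entirely inside one bag — forcing width ≥ 2. The upper and lower bounds meet at 2, so that is the treewidth.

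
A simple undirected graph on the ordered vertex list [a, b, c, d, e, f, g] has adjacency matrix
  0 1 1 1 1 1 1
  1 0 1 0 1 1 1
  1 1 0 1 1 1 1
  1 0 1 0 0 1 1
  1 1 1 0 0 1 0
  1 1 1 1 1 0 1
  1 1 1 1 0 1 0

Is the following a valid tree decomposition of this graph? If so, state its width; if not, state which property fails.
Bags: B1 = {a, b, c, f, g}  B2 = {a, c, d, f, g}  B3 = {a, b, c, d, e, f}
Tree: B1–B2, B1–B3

No — bags containing vertex d are not connected in the tree.

A tree decomposition must satisfy three properties: every vertex lies in some bag; for every edge, both endpoints lie together in some bag; and for every vertex, the bags containing it form a connected subtree. Here bags containing vertex d are not connected in the tree, so the decomposition is invalid.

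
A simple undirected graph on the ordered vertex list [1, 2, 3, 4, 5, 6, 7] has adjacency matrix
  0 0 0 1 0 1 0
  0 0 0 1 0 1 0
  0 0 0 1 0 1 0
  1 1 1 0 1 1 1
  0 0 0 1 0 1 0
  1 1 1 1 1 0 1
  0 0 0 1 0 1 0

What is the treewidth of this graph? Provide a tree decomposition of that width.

Every bag has size at most 3, so the width is 3 − 1 = 2 and tw(G) ≤ 2. On the other hand G contains the 3-clique {1, 4, 6}. A clique must lie in a single bag of any decomposition, so no decomposition can have width below 2. Hence tw(G) = 2 exactly.

Treewidth 2.
One such decomposition:
Bags: B1 = {4, 5, 6}  B2 = {3, 4, 6}  B3 = {1, 4, 6}  B4 = {2, 4, 6}  B5 = {4, 6, 7}
Tree: B1–B2, B1–B3, B2–B4, B4–B5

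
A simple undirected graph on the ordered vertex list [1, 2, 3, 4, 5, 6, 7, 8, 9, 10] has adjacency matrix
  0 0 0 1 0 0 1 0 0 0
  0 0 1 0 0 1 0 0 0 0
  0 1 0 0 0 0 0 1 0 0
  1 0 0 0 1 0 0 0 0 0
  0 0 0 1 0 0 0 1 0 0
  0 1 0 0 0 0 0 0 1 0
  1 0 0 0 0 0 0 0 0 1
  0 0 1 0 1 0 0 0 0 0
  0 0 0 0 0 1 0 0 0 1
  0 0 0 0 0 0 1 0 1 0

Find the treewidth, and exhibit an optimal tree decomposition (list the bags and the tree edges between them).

Every bag has size at most 3, so the width is 3 − 1 = 2 and tw(G) ≤ 2. For the lower bound, G contains the cycle 1–7–10–9–6–2–3–8–5–4–1, so G is not a forest; only forests have treewidth ≤ 1, hence tw(G) ≥ 2. Hence tw(G) = 2 exactly.

Treewidth 2.
One optimal decomposition is:
Bags: B1 = {1, 7, 10}  B2 = {1, 9, 10}  B3 = {1, 6, 9}  B4 = {1, 2, 6}  B5 = {1, 2, 3}  B6 = {1, 3, 8}  B7 = {1, 5, 8}  B8 = {1, 4, 5}
Tree: B1–B2, B2–B3, B3–B4, B4–B5, B5–B6, B6–B7, B7–B8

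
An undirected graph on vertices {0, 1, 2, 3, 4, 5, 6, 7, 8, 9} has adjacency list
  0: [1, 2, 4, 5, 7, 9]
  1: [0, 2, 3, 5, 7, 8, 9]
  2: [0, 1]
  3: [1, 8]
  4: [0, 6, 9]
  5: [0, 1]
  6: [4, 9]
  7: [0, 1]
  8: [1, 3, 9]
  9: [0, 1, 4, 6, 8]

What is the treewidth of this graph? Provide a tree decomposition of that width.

Treewidth 2.
One optimal decomposition is:
Bags: B1 = {0, 1, 5}  B2 = {0, 1, 9}  B3 = {0, 4, 9}  B4 = {4, 6, 9}  B5 = {0, 1, 7}  B6 = {1, 8, 9}  B7 = {0, 1, 2}  B8 = {1, 3, 8}
Tree: B1–B2, B2–B3, B3–B4, B2–B5, B2–B6, B2–B7, B6–B8

Every bag has size at most 3, so the width is 3 − 1 = 2 and tw(G) ≤ 2. Conversely, {0, 1, 9} is a clique of size 3, and the vertices of any clique must share a bag in every tree decomposition; so some bag has ≥ 3 vertices and tw(G) ≥ 2. Therefore the treewidth is 2.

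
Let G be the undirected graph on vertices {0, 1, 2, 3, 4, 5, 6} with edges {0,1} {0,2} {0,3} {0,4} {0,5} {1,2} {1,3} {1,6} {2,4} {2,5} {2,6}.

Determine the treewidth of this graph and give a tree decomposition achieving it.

Each bag holds 3 vertices, so the decomposition has width 2, which upper-bounds the treewidth. For the lower bound, the 3 vertices {0, 1, 2} are pairwise adjacent, and any tree decomposition puts a clique entirely inside one bag — forcing width ≥ 2. The upper and lower bounds meet at 2, so that is the treewidth.

Treewidth 2.
One optimal decomposition is:
Bags: B1 = {1, 2, 6}  B2 = {0, 1, 2}  B3 = {0, 1, 3}  B4 = {0, 2, 4}  B5 = {0, 2, 5}
Tree: B1–B2, B2–B3, B2–B4, B2–B5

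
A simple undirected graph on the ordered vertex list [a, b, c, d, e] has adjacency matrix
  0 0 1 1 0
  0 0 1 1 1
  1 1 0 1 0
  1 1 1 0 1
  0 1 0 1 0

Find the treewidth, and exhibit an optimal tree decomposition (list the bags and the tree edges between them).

Treewidth 2.
One optimal decomposition is:
Bags: B1 = {b, d, e}  B2 = {b, c, d}  B3 = {a, c, d}
Tree: B1–B2, B2–B3

Each bag holds 3 vertices, so the decomposition has width 2, which upper-bounds the treewidth. Conversely, {b, d, e} is a clique of size 3, and the vertices of any clique must share a bag in every tree decomposition; so some bag has ≥ 3 vertices and tw(G) ≥ 2. Therefore the treewidth is 2.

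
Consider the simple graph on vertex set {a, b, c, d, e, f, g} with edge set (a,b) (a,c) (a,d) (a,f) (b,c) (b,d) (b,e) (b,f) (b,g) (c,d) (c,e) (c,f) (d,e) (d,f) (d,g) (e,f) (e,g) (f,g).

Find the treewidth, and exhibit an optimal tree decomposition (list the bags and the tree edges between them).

Each bag holds 5 vertices, so the decomposition has width 4, which upper-bounds the treewidth. For the lower bound, the 5 vertices {b, d, e, f, g} are pairwise adjacent, and any tree decomposition puts a clique entirely inside one bag — forcing width ≥ 4. Hence tw(G) = 4 exactly.

Treewidth 4.
Bags: B1 = {b, c, d, e, f}  B2 = {a, b, c, d, f}  B3 = {b, d, e, f, g}
Tree: B1–B2, B1–B3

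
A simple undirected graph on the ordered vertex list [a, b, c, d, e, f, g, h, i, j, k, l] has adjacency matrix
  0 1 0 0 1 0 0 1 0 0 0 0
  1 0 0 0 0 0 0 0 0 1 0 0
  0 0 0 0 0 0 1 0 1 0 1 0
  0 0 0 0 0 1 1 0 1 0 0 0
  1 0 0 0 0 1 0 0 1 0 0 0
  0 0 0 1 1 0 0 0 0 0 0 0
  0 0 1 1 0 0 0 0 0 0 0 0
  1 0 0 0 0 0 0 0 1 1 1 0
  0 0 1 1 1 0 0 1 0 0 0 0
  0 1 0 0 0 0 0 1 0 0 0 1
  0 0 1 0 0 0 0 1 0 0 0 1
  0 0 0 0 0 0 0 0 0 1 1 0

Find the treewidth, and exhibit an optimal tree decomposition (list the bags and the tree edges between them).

Treewidth 3.
One optimal decomposition is:
Bags: B1 = {d, e, f, g}  B2 = {d, e, g, i}  B3 = {c, e, g, i}  B4 = {a, c, e, i}  B5 = {a, c, h, i}  B6 = {a, c, h, k}  B7 = {a, b, h, k}  B8 = {b, h, j, k}  B9 = {b, j, k, l}
Tree: B1–B2, B2–B3, B3–B4, B4–B5, B5–B6, B6–B7, B7–B8, B8–B9

The largest bag has 4 vertices, giving width 3; this decomposition certifies tw(G) ≤ 3. For the lower bound: the 4 vertex sets {d,f,g}, {e}, {i}, {a,c,h,k} are disjoint, each induces a connected subgraph, and every pair is joined by at least one edge of G. Contracting each set to a single vertex therefore yields K_{4} as a minor, and since treewidth is minor-monotone, tw(G) ≥ tw(K_{4}) = 3. The upper and lower bounds meet at 3, so that is the treewidth.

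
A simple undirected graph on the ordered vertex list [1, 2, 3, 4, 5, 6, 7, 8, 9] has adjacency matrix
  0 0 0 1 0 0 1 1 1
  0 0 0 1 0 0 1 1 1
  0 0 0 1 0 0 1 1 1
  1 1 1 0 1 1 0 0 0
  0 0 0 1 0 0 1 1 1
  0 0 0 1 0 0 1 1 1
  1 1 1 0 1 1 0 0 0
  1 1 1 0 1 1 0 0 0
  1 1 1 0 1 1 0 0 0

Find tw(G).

A width-4 tree decomposition is:
Bags: B1 = {2, 4, 7, 8, 9}  B2 = {3, 4, 7, 8, 9}  B3 = {1, 4, 7, 8, 9}  B4 = {4, 6, 7, 8, 9}  B5 = {4, 5, 7, 8, 9}
Tree: B1–B2, B2–B3, B3–B4, B4–B5
The largest bag has 5 vertices, giving width 4; this decomposition certifies tw(G) ≤ 4. For the lower bound: the 5 vertex sets {2,8}, {3,9}, {1,7}, {4}, {6} are disjoint, each induces a connected subgraph, and every pair is joined by at least one edge of G. Contracting each set to a single vertex therefore yields K_{5} as a minor, and since treewidth is minor-monotone, tw(G) ≥ tw(K_{5}) = 4. The upper and lower bounds meet at 4, so that is the treewidth.

4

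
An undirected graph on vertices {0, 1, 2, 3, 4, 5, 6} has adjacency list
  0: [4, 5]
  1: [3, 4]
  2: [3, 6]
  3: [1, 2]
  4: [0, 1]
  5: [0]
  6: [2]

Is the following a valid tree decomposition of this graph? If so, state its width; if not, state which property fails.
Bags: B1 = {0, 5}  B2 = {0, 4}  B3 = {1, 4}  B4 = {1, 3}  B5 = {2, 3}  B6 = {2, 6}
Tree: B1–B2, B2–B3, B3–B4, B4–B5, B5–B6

Every vertex of G appears in some bag (union = {0, 1, 2, 3, 4, 5, 6}); every edge is covered by a bag; and for each vertex v the set of bags containing v is connected in the bag tree. The decomposition is therefore valid. The largest bag has 2 vertices, so the width is 1.

Yes; width 1.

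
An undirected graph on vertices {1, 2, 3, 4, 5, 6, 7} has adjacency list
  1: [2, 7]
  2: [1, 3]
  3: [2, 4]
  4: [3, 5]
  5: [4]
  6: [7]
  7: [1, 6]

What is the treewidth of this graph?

1

A width-1 tree decomposition is:
Bags: B1 = {4, 5}  B2 = {3, 4}  B3 = {2, 3}  B4 = {1, 2}  B5 = {1, 7}  B6 = {6, 7}
Tree: B1–B2, B2–B3, B3–B4, B4–B5, B5–B6
The largest bag has 2 vertices, giving width 1; this decomposition certifies tw(G) ≤ 1. Since G has at least one edge (e.g. 5–4), it is not an edgeless graph, so tw(G) ≥ 1. The upper and lower bounds meet at 1, so that is the treewidth.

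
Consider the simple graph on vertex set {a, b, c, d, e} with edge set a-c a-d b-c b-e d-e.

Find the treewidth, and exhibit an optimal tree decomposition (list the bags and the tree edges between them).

Treewidth 2.
One such decomposition:
Bags: B1 = {b, c, e}  B2 = {a, c, e}  B3 = {a, d, e}
Tree: B1–B2, B2–B3

Each bag holds 3 vertices, so the decomposition has width 2, which upper-bounds the treewidth. The edges e–b–c–a–d–e form a cycle, so G is not a tree and its treewidth is at least 2. Combining the bounds, tw(G) = 2.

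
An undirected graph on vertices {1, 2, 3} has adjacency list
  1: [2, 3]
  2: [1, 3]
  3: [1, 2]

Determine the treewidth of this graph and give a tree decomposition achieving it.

Treewidth 2.
Bags: B1 = {1, 2, 3}
Tree: (single bag)

With just one bag of size 3, the width is 3 − 1 = 2, so tw(G) ≤ 2. For the lower bound, the 3 vertices {1, 2, 3} are pairwise adjacent, and any tree decomposition puts a clique entirely inside one bag — forcing width ≥ 2. Combining the bounds, tw(G) = 2.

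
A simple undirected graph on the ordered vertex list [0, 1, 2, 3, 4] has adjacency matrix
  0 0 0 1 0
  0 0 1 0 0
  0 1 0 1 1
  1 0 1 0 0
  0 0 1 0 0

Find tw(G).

1

A width-1 tree decomposition is:
Bags: B1 = {1, 2}  B2 = {2, 3}  B3 = {0, 3}  B4 = {2, 4}
Tree: B1–B2, B2–B3, B2–B4
Every bag has size at most 2, so the width is 2 − 1 = 1 and tw(G) ≤ 1. Since G has at least one edge (e.g. 1–2), it is not an edgeless graph, so tw(G) ≥ 1. Therefore the treewidth is 1.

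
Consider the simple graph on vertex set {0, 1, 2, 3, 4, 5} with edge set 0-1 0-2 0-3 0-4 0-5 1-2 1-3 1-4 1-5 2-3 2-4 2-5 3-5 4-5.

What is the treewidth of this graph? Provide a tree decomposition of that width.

Each bag holds 5 vertices, so the decomposition has width 4, which upper-bounds the treewidth. Conversely, {0, 1, 2, 3, 5} is a clique of size 5, and the vertices of any clique must share a bag in every tree decomposition; so some bag has ≥ 5 vertices and tw(G) ≥ 4. The upper and lower bounds meet at 4, so that is the treewidth.

Treewidth 4.
Bags: B1 = {0, 1, 2, 3, 5}  B2 = {0, 1, 2, 4, 5}
Tree: B1–B2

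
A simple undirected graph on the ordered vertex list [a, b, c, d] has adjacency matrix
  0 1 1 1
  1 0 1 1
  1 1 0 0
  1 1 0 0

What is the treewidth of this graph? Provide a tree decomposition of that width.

The largest bag has 3 vertices, giving width 2; this decomposition certifies tw(G) ≤ 2. Conversely, {a, b, d} is a clique of size 3, and the vertices of any clique must share a bag in every tree decomposition; so some bag has ≥ 3 vertices and tw(G) ≥ 2. Therefore the treewidth is 2.

Treewidth 2.
Bags: B1 = {a, b, d}  B2 = {a, b, c}
Tree: B1–B2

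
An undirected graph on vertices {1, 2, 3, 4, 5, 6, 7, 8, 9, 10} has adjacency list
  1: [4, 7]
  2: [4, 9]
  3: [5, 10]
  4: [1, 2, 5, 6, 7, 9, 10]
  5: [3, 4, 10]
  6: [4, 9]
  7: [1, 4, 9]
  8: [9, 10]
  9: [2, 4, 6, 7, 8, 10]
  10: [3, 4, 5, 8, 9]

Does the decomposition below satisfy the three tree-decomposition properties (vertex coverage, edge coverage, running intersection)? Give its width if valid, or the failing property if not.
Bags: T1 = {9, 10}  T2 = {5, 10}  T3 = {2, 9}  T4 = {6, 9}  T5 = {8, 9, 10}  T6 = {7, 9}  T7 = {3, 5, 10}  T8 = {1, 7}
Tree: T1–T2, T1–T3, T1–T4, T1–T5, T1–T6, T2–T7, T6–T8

A tree decomposition must satisfy three properties: every vertex lies in some bag; for every edge, both endpoints lie together in some bag; and for every vertex, the bags containing it form a connected subtree. Here vertex 4 appears in no bag, so the decomposition is invalid.

No — vertex 4 appears in no bag.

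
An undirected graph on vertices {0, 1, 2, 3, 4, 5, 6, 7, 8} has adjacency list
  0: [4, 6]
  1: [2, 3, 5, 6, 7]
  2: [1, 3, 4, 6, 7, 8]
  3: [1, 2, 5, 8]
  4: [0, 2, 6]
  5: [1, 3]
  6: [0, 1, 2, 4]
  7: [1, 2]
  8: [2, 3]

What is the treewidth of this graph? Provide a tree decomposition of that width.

Every bag has size at most 3, so the width is 3 − 1 = 2 and tw(G) ≤ 2. Conversely, {0, 4, 6} is a clique of size 3, and the vertices of any clique must share a bag in every tree decomposition; so some bag has ≥ 3 vertices and tw(G) ≥ 2. Combining the bounds, tw(G) = 2.

Treewidth 2.
Bags: B1 = {1, 2, 7}  B2 = {1, 2, 6}  B3 = {1, 2, 3}  B4 = {2, 4, 6}  B5 = {1, 3, 5}  B6 = {0, 4, 6}  B7 = {2, 3, 8}
Tree: B1–B2, B1–B3, B2–B4, B3–B5, B4–B6, B3–B7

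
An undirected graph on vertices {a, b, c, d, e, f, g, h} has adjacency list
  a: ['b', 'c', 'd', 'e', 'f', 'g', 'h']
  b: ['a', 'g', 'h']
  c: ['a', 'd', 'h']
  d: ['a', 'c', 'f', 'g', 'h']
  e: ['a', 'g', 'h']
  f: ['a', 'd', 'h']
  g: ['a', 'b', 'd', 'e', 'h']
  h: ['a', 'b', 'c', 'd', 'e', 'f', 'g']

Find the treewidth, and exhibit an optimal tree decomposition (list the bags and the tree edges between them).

Treewidth 3.
One such decomposition:
Bags: B1 = {a, d, g, h}  B2 = {a, b, g, h}  B3 = {a, c, d, h}  B4 = {a, e, g, h}  B5 = {a, d, f, h}
Tree: B1–B2, B1–B3, B1–B4, B3–B5

Every bag has size at most 4, so the width is 4 − 1 = 3 and tw(G) ≤ 3. For the lower bound, the 4 vertices {a, d, g, h} are pairwise adjacent, and any tree decomposition puts a clique entirely inside one bag — forcing width ≥ 3. Hence tw(G) = 3 exactly.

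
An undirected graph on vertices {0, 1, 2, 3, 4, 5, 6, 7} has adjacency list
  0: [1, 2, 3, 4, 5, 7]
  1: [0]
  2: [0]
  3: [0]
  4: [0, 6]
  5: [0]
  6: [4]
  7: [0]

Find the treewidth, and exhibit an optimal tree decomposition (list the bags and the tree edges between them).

Treewidth 1.
One optimal decomposition is:
Bags: B1 = {0, 3}  B2 = {0, 2}  B3 = {0, 5}  B4 = {0, 4}  B5 = {4, 6}  B6 = {0, 1}  B7 = {0, 7}
Tree: B1–B2, B1–B3, B3–B4, B4–B5, B3–B6, B4–B7

The largest bag has 2 vertices, giving width 1; this decomposition certifies tw(G) ≤ 1. G has an edge, so its treewidth is at least 1. Therefore the treewidth is 1.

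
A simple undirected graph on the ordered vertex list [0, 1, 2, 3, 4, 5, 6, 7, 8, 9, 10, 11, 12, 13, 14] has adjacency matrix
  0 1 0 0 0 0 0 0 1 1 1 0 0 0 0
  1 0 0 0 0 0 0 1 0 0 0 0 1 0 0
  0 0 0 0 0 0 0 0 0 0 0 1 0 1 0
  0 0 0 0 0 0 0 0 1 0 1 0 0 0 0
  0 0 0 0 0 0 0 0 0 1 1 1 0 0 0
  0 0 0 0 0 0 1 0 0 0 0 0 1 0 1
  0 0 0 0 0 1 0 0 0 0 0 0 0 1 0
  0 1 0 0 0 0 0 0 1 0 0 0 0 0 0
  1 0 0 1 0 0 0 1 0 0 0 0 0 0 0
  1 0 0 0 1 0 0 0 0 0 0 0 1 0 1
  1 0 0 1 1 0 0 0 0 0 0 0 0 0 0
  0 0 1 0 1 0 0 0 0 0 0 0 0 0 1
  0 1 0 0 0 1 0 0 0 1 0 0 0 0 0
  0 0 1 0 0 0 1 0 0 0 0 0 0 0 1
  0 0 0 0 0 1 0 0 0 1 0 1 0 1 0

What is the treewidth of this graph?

3

A width-3 tree decomposition is:
Bags: B1 = {1, 3, 7, 8}  B2 = {0, 1, 3, 8}  B3 = {0, 1, 3, 10}  B4 = {0, 1, 10, 12}  B5 = {0, 9, 10, 12}  B6 = {4, 9, 10, 12}  B7 = {4, 5, 9, 12}  B8 = {4, 5, 9, 14}  B9 = {4, 5, 11, 14}  B10 = {5, 6, 11, 14}  B11 = {6, 11, 13, 14}  B12 = {2, 6, 11, 13}
Tree: B1–B2, B2–B3, B3–B4, B4–B5, B5–B6, B6–B7, B7–B8, B8–B9, B9–B10, B10–B11, B11–B12
Each bag holds 4 vertices, so the decomposition has width 3, which upper-bounds the treewidth. For the lower bound: the 4 vertex sets {3,7,8}, {1}, {0}, {4,9,10,12} are disjoint, each induces a connected subgraph, and every pair is joined by at least one edge of G. Contracting each set to a single vertex therefore yields K_{4} as a minor, and since treewidth is minor-monotone, tw(G) ≥ tw(K_{4}) = 3. Hence tw(G) = 3 exactly.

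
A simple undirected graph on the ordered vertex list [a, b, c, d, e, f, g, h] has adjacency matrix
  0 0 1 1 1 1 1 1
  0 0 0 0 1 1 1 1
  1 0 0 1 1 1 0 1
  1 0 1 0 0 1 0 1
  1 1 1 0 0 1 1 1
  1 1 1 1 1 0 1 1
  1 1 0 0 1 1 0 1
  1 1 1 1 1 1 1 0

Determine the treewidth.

4

A width-4 tree decomposition is:
Bags: B1 = {a, e, f, g, h}  B2 = {a, c, e, f, h}  B3 = {b, e, f, g, h}  B4 = {a, c, d, f, h}
Tree: B1–B2, B1–B3, B2–B4
Each bag holds 5 vertices, so the decomposition has width 4, which upper-bounds the treewidth. For the lower bound, the 5 vertices {a, c, d, f, h} are pairwise adjacent, and any tree decomposition puts a clique entirely inside one bag — forcing width ≥ 4. Therefore the treewidth is 4.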